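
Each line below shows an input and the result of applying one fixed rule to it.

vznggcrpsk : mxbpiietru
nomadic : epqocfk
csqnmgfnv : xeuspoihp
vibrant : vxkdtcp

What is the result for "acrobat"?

vcetqdc

In each case the input is transformed by: shift every letter 2 places forward in the alphabet (wrapping around), then move the last character to the front.
For "acrobat" the result is "vcetqdc".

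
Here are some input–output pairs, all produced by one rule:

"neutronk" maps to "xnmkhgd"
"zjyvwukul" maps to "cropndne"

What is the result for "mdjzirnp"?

wcsbkgi

The transformation: delete the first character, then shift every letter 7 places backward in the alphabet (wrapping around).
"mdjzirnp" → "djzirnp" → "wcsbkgi".
(Check on "zjyvwukul": → "jyvwukul" → "cropndne" ✓)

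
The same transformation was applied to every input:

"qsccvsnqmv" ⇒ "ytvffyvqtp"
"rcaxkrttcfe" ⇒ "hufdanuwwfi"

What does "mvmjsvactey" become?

Each output is the input with this applied: shift every letter 3 places forward in the alphabet (wrapping around), then move the last character to the front.
For "mvmjsvactey", step one produces "pypmvydfwhb"; step two turns that into "bpypmvydfwh".

bpypmvydfwh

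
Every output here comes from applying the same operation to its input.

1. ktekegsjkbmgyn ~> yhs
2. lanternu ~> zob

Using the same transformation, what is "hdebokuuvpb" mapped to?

vrs

Each output is the input with this applied: shift every letter 12 places backward in the alphabet (wrapping around), then keep only the first 3 characters.
"hdebokuuvpb" → "vrspcyiijdp" → "vrs".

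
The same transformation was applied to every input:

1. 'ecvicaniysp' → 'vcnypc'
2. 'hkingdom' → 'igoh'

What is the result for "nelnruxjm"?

Rule — move the first 2 characters to the end (rotate left by 2), then keep every other character starting from the first (positions 1st, 3rd, 5th, ...).
Working it through for "nelnruxjm": intermediate "lnruxjmne", final "lrxme".

lrxme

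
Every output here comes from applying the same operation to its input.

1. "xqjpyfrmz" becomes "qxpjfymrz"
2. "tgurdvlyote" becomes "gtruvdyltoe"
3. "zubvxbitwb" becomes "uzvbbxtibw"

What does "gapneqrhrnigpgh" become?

agnpqehrnrgigph

In each case the input is transformed by: swap each adjacent pair of characters (1↔2, 3↔4, ...).
Doing the same to "gapneqrhrnigpgh": "agnpqehrnrgigph".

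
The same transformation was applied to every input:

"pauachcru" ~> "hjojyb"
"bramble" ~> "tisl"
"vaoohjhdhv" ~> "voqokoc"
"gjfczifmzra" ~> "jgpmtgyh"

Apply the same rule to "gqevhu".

cob

What's happening: shift every letter 7 places forward in the alphabet (wrapping around), then delete the first 3 characters.
On "gqevhu": the first step gives "nxlcob", and the second then gives "cob".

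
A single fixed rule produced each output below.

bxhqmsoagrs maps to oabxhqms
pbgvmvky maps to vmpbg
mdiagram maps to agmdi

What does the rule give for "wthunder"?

unwth

The transformation: delete the last 3 characters, then move the last 2 characters to the front (rotate right by 2).
Applying that to "wthunder" gives "unwth".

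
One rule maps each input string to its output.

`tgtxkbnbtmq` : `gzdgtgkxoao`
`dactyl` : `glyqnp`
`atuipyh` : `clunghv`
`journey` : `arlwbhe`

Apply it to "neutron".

ebaarhg

The rule is to move the last 3 characters to the front (rotate right by 3), then shift every letter 13 places forward in the alphabet (wrapping around) — i.e. ROT13.
Starting from "neutron": after the first operation, "ronneut"; after the second, "ebaarhg".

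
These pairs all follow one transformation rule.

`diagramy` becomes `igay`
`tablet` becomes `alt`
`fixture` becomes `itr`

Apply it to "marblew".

abe

Each output is the input with this applied: keep every other character starting from the second (positions 2nd, 4th, 6th, ...).
For "marblew" the result is "abe".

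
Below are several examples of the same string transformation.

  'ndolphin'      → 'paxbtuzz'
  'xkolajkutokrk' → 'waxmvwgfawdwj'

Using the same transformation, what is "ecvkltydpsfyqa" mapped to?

The pattern: move the first character to the end, then shift every letter 12 places forward in the alphabet (wrapping around).
"ecvkltydpsfyqa" → "cvkltydpsfyqae" → "ohwxfkpberkcmq".

ohwxfkpberkcmq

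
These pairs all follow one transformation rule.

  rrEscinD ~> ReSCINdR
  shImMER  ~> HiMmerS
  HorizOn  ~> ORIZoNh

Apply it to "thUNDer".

Looking at the pairs, the operation is to flip the case of every letter, then move the first character to the end.
Applying both steps to "thUNDer": "THundER", then "HundERT".
(Check on "shImMER": → "SHiMmer" → "HiMmerS" ✓)

HundERT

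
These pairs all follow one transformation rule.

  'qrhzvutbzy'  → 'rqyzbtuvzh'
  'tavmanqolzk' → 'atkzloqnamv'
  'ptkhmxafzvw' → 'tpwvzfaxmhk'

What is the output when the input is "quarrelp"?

The rule is to move the first 2 characters to the end (rotate left by 2), then reverse the string.
On "quarrelp": the first step gives "arrelpqu", and the second then gives "uqplerra".

uqplerra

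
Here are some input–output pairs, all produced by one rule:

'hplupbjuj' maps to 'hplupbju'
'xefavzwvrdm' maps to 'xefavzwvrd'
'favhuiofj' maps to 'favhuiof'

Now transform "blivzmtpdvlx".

Looking at the pairs, the operation is to delete the last character.
So "blivzmtpdvlx" becomes "blivzmtpdvl".

blivzmtpdvl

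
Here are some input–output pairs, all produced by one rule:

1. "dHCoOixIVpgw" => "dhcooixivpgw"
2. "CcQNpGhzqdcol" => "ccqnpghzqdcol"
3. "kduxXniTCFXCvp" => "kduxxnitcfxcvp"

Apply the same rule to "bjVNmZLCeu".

Each output is the input with this applied: convert every letter to lowercase.
For "bjVNmZLCeu" the result is "bjvnmzlceu".

bjvnmzlceu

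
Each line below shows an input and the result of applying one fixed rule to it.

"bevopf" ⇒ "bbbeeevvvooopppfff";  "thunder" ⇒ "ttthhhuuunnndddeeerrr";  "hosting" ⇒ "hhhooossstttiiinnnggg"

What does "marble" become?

mmmaaarrrbbbllleee

What's happening: repeat every character 3 times.
Doing the same to "marble": "mmmaaarrrbbbllleee".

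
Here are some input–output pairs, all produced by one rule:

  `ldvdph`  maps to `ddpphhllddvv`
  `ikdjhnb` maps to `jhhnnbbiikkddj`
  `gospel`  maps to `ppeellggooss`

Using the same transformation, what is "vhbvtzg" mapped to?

vttzzggvvhhbbv

Each output is the input with this applied: double every character, then swap the front and back halves of the string.
"vhbvtzg" → "vvhhbbvvttzzgg" → "vttzzggvvhhbbv".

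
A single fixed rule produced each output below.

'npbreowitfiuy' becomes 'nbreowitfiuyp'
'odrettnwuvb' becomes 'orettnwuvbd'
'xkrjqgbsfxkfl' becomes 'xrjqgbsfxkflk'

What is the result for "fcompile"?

fompilec

The pattern: move the first character to the end, then swap the first and last characters.
For "fcompile", step one produces "compilef"; step two turns that into "fompilec".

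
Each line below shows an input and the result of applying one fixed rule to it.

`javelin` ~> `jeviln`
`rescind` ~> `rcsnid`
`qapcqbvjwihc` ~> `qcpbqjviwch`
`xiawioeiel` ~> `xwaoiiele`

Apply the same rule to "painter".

Looking at the pairs, the operation is to swap each adjacent pair of characters (1↔2, 3↔4, ...), then delete the first character.
Applying that to "painter" gives "pnietr".

pnietr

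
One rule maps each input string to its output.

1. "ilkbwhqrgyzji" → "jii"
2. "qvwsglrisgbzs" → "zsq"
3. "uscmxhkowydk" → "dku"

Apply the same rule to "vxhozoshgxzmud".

In each case the input is transformed by: move the first character to the end, then keep only the last 3 characters.
For "vxhozoshgxzmud", step one produces "xhozoshgxzmudv"; step two turns that into "udv".

udv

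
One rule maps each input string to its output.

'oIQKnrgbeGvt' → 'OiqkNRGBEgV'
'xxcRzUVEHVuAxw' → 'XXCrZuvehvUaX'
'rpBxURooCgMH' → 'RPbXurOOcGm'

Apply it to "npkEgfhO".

The pattern: delete the last character, then flip the case of every letter.
"npkEgfhO" → "npkEgfh" → "NPKeGFH".

NPKeGFH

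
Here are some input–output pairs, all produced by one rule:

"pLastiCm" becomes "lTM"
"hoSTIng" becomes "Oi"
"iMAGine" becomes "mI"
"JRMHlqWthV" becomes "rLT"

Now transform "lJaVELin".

Rule — keep one character in every 3, starting at position 2 (positions 2nd, 5th, 8th, ...), then flip the case of every letter.
On "lJaVELin": the first step gives "JEn", and the second then gives "jeN".

jeN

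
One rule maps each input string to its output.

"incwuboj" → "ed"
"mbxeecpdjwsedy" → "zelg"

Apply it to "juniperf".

pg

Looking at the pairs, the operation is to shift every letter 2 places forward in the alphabet (wrapping around), then keep one character in every 3, starting at position 3 (positions 3rd, 6th, 9th, ...).
Working it through for "juniperf": intermediate "lwpkrgth", final "pg".
(Check on "incwuboj": → "kpeywdql" → "ed" ✓)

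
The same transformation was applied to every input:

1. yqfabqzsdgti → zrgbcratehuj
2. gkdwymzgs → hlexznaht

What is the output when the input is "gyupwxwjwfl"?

hzvqxyxkxgm

The transformation: shift every letter 1 place forward in the alphabet (wrapping around).
So "gyupwxwjwfl" becomes "hzvqxyxkxgm".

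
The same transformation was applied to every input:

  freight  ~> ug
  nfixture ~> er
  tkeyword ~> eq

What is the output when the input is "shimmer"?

What's happening: shift every letter 13 places forward in the alphabet (wrapping around) — i.e. ROT13, then keep only the last 2 characters.
For "shimmer", step one produces "fuvzzre"; step two turns that into "re".

re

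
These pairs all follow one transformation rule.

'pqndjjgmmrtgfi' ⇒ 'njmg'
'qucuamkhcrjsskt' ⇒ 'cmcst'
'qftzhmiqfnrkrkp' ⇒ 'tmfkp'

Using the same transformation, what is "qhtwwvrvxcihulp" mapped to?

tvxhp

What's happening: keep one character in every 3, starting at position 3 (positions 3rd, 6th, 9th, ...).
On "qhtwwvrvxcihulp" that produces "tvxhp".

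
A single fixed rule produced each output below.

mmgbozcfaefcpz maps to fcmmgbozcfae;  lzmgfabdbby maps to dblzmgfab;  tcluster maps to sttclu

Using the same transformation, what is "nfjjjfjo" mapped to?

The rule is to delete the last 2 characters, then move the last 2 characters to the front (rotate right by 2).
"nfjjjfjo" → "nfjjjf" → "jfnfjj".

jfnfjj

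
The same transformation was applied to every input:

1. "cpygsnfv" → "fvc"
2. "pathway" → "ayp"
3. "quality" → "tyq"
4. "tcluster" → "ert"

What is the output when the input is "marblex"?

What's happening: move the first character to the end, then keep only the last 3 characters.
For "marblex", step one produces "arblexm"; step two turns that into "exm".

exm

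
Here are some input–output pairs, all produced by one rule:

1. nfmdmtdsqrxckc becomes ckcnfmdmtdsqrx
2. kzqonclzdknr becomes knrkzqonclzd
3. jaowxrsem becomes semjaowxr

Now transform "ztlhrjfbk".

fbkztlhrj

Looking at the pairs, the operation is to move the last 3 characters to the front (rotate right by 3).
On "ztlhrjfbk" that produces "fbkztlhrj".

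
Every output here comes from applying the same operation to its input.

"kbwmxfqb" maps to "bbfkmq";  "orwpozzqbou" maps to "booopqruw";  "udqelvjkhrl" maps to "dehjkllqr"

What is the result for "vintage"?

The rule is to sort the characters into alphabetical order, then delete the last 2 characters.
On "vintage" that produces "aegin".
(Check on "kbwmxfqb": → "bbfkmqwx" → "bbfkmq" ✓)

aegin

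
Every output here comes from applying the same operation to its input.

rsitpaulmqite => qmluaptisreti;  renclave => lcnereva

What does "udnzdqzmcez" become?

mzqdznduzec

The pattern: move the last 3 characters to the front (rotate right by 3), then reverse the string.
Applying that to "udnzdqzmcez" gives "mzqdznduzec".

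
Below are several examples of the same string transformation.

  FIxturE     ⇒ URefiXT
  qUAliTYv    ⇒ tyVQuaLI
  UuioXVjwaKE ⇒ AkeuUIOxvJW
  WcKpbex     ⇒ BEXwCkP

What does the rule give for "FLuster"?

TERflUS

The rule is to flip the case of every letter, then move the last 3 characters to the front (rotate right by 3).
For "FLuster" the result is "TERflUS".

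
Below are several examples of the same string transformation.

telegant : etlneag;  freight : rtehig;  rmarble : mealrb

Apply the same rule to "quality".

uyatli

Looking at the pairs, the operation is to delete the first character, then take characters alternately from the front and the back (1st, last, 2nd, 2nd-last, ...).
For "quality", step one produces "uality"; step two turns that into "uyatli".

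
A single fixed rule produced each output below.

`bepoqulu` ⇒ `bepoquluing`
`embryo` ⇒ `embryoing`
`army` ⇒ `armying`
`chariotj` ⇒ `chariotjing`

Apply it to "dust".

dusting

In each case the input is transformed by: append "ing".
For "dust" the result is "dusting".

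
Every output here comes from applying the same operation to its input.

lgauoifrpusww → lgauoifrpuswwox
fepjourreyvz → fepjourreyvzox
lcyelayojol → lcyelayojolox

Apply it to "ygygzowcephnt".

ygygzowcephntox

What's happening: append "ox".
Doing the same to "ygygzowcephnt": "ygygzowcephntox".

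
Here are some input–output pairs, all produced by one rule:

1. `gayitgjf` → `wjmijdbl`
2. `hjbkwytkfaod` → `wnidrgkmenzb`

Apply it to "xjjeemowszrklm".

zvcunopammhhpr

Rule — swap the front and back halves of the string, then shift every letter 3 places forward in the alphabet (wrapping around).
"xjjeemowszrklm" → "wszrklmxjjeemo" → "zvcunopammhhpr".
(Check on "gayitgjf": → "tgjfgayi" → "wjmijdbl" ✓)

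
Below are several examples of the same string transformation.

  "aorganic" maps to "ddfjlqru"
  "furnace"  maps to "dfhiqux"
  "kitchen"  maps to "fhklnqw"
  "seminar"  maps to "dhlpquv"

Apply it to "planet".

dhoqsw

Rule — sort the characters into alphabetical order, then shift every letter 3 places forward in the alphabet (wrapping around).
Applying both steps to "planet": "aelnpt", then "dhoqsw".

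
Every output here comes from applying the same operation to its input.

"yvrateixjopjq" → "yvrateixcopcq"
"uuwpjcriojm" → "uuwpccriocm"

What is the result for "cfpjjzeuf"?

cfpcczeuf

The transformation: replace every "j" with "c".
Applying that to "cfpjjzeuf" gives "cfpcczeuf".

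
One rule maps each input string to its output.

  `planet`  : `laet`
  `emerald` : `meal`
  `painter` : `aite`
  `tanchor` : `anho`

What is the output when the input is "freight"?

regh

The rule is to double every character, then keep one character in every 3, starting at position 3 (positions 3rd, 6th, 9th, ...).
"freight" → "regh".
(Check on "planet": → "ppllaanneett" → "laet" ✓)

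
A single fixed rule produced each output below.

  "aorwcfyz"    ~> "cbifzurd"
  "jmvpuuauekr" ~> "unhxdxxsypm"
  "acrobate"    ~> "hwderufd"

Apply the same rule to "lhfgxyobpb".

Looking at the pairs, the operation is to shift every letter 3 places forward in the alphabet (wrapping around), then reverse the string.
Applying both steps to "lhfgxyobpb": "okijabrese", then "eserbajiko".

eserbajiko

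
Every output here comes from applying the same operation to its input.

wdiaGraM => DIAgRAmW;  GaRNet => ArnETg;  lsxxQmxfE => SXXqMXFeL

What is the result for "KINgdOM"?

The transformation: move the first character to the end, then flip the case of every letter.
Applying both steps to "KINgdOM": "INgdOMK", then "inGDomk".

inGDomk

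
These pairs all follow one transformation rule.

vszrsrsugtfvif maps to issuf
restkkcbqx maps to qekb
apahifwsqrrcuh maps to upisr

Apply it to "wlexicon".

The pattern: move the last 2 characters to the front (rotate right by 2), then keep one character in every 3, starting at position 1 (positions 1st, 4th, 7th, ...).
Starting from "wlexicon": after the first operation, "onwlexic"; after the second, "oli".

oli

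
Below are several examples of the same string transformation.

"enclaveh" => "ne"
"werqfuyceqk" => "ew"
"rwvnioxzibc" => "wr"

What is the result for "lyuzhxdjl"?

yl

Each output is the input with this applied: reverse the string, then keep only the last 2 characters.
Starting from "lyuzhxdjl": after the first operation, "ljdxhzuyl"; after the second, "yl".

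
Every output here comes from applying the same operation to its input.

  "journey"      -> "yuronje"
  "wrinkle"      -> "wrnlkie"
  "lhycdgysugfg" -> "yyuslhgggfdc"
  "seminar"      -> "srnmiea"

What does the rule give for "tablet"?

The pattern: sort the characters into reverse alphabetical order.
Applying that to "tablet" gives "ttleba".

ttleba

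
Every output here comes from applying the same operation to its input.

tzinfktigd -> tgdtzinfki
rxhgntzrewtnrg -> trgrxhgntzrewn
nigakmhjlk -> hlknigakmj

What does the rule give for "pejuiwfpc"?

wpcpejuif

The pattern: move the last 3 characters to the front (rotate right by 3), then swap the first and last characters.
On "pejuiwfpc": the first step gives "fpcpejuiw", and the second then gives "wpcpejuif".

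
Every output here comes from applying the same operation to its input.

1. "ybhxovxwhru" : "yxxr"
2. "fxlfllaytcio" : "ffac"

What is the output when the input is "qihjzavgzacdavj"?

The transformation: keep one character in every 3, starting at position 1 (positions 1st, 4th, 7th, ...).
For "qihjzavgzacdavj" the result is "qjvaa".

qjvaa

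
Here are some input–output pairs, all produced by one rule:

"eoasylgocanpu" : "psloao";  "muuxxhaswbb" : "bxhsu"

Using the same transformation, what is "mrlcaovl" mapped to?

lcor

Looking at the pairs, the operation is to keep every other character starting from the second (positions 2nd, 4th, 6th, ...), then swap the first and last characters.
Doing the same to "mrlcaovl": "lcor".
(Check on "muuxxhaswbb": → "uxhsb" → "bxhsu" ✓)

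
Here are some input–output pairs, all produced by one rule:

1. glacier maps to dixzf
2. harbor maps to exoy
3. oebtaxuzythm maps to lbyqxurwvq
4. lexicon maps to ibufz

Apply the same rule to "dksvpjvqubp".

The rule is to delete the last 2 characters, then shift every letter 3 places backward in the alphabet (wrapping around).
"dksvpjvqubp" → "dksvpjvqu" → "ahpsmgsnr".

ahpsmgsnr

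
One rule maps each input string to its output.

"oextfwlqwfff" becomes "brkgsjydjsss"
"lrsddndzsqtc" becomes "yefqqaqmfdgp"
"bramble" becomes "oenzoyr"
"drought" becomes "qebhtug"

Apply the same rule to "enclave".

What's happening: shift every letter 13 places forward in the alphabet (wrapping around) — i.e. ROT13.
Applying that to "enclave" gives "rapynir".

rapynir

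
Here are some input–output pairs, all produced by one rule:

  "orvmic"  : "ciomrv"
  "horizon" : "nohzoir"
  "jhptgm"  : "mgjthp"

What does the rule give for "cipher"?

rechip

The rule is to move the last character to the front, then take characters alternately from the front and the back (1st, last, 2nd, 2nd-last, ...).
Working it through for "cipher": intermediate "rciphe", final "rechip".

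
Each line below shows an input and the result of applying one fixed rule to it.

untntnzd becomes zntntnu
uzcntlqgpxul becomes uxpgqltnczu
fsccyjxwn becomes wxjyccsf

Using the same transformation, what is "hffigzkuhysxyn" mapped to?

yxsyhukzgiffh

What's happening: delete the last character, then reverse the string.
Applying that to "hffigzkuhysxyn" gives "yxsyhukzgiffh".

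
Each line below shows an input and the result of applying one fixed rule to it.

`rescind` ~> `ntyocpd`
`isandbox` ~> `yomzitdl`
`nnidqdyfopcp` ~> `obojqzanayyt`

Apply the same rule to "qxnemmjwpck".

pxxuhanvbiy

Each output is the input with this applied: shift every letter 11 places forward in the alphabet (wrapping around), then move the first 3 characters to the end (rotate left by 3).
"qxnemmjwpck" → "biypxxuhanv" → "pxxuhanvbiy".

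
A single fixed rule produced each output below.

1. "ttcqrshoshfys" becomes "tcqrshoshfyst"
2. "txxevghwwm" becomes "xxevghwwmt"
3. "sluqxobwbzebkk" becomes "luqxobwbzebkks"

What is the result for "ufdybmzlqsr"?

fdybmzlqsru

What's happening: move the first character to the end.
So "ufdybmzlqsr" becomes "fdybmzlqsru".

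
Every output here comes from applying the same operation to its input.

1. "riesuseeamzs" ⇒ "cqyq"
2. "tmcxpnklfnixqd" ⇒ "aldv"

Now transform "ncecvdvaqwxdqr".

cbob

The pattern: shift every letter 2 places backward in the alphabet (wrapping around), then keep one character in every 3, starting at position 3 (positions 3rd, 6th, 9th, ...).
On "ncecvdvaqwxdqr": the first step gives "lacatbtyouvbop", and the second then gives "cbob".
(Check on "riesuseeamzs": → "pgcqsqccykxq" → "cqyq" ✓)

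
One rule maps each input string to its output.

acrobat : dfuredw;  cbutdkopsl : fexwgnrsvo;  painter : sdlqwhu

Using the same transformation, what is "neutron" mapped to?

Each output is the input with this applied: shift every letter 3 places forward in the alphabet (wrapping around).
"neutron" → "qhxwurq".

qhxwurq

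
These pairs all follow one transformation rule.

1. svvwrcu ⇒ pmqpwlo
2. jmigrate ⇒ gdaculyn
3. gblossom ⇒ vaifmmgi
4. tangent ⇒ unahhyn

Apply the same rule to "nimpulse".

Rule — swap each adjacent pair of characters (1↔2, 3↔4, ...), then shift every letter 6 places backward in the alphabet (wrapping around).
For "nimpulse", step one produces "inpmlues"; step two turns that into "chjgfoym".
(Check on "jmigrate": → "mjgiaret" → "gdaculyn" ✓)

chjgfoym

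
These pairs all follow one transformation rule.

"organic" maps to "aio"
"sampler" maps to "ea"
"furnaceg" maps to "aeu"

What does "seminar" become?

Each output is the input with this applied: move the first 2 characters to the end (rotate left by 2), then keep only the vowels.
"seminar" → "minarse" → "iae".

iae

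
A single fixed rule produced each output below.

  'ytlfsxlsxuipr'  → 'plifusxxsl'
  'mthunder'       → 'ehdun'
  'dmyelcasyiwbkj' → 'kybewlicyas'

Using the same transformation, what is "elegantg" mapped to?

tenga

In each case the input is transformed by: take characters alternately from the front and the back (1st, last, 2nd, 2nd-last, ...), then delete the first 3 characters.
"elegantg" → "egltenga" → "tenga".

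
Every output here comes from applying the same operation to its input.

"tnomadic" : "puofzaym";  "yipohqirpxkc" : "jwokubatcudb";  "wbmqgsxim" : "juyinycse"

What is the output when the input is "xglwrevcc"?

The transformation: shift every letter 12 places forward in the alphabet (wrapping around), then move the last 3 characters to the front (rotate right by 3).
"xglwrevcc" → "jsxidqhoo" → "hoojsxidq".

hoojsxidq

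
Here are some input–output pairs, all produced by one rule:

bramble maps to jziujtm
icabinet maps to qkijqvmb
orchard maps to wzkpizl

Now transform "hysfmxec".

pganufmk

The rule is to shift every letter 8 places forward in the alphabet (wrapping around).
"hysfmxec" → "pganufmk".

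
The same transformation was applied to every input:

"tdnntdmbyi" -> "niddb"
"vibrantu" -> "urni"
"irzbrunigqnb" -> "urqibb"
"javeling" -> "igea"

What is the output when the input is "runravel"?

vurl

Rule — keep every other character starting from the second (positions 2nd, 4th, 6th, ...), then sort the characters into reverse alphabetical order.
On "runravel": the first step gives "urvl", and the second then gives "vurl".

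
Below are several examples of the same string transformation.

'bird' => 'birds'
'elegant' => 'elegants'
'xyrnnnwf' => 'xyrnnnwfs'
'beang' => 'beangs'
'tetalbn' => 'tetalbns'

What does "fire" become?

fires

What's happening: append "s".
Doing the same to "fire": "fires".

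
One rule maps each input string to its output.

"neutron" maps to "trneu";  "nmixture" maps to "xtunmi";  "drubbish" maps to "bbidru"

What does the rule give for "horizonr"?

izohor

Each output is the input with this applied: delete the last 2 characters, then move the first 3 characters to the end (rotate left by 3).
Applying that to "horizonr" gives "izohor".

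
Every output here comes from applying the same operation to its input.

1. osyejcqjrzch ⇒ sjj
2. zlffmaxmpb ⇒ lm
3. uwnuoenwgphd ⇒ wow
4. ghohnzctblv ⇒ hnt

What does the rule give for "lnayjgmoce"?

nj

The transformation: delete the last 3 characters, then keep one character in every 3, starting at position 2 (positions 2nd, 5th, 8th, ...).
Working it through for "lnayjgmoce": intermediate "lnayjgm", final "nj".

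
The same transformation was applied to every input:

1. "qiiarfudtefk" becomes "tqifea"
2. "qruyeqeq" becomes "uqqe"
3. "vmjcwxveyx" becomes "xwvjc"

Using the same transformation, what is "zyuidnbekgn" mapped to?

ynkgd

Looking at the pairs, the operation is to sort the characters into reverse alphabetical order, then keep every other character starting from the second (positions 2nd, 4th, 6th, ...).
For "zyuidnbekgn", step one produces "zyunnkigedb"; step two turns that into "ynkgd".
(Check on "vmjcwxveyx": → "yxxwvvmjec" → "xwvjc" ✓)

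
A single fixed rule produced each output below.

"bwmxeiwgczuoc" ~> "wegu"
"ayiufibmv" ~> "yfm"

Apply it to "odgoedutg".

det

The pattern: keep one character in every 3, starting at position 2 (positions 2nd, 5th, 8th, ...).
Doing the same to "odgoedutg": "det".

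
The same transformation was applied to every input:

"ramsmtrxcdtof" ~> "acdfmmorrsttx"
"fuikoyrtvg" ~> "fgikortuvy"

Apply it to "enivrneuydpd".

The transformation: sort the characters into alphabetical order.
Doing the same to "enivrneuydpd": "ddeeinnpruvy".

ddeeinnpruvy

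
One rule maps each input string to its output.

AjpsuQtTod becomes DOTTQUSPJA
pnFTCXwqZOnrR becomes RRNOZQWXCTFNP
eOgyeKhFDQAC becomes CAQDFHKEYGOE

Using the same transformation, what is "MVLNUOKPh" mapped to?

What's happening: reverse the string, then convert every letter to uppercase.
Working it through for "MVLNUOKPh": intermediate "hPKOUNLVM", final "HPKOUNLVM".

HPKOUNLVM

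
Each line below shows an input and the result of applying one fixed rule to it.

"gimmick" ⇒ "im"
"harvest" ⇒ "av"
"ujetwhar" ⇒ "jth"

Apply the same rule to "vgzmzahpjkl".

gmap

What's happening: delete the last 2 characters, then keep every other character starting from the second (positions 2nd, 4th, 6th, ...).
"vgzmzahpjkl" → "vgzmzahpj" → "gmap".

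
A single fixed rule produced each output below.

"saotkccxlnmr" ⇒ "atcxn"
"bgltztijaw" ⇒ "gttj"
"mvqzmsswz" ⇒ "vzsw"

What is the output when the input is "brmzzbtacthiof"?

rzbati

The transformation: delete the last character, then keep every other character starting from the second (positions 2nd, 4th, 6th, ...).
Starting from "brmzzbtacthiof": after the first operation, "brmzzbtacthio"; after the second, "rzbati".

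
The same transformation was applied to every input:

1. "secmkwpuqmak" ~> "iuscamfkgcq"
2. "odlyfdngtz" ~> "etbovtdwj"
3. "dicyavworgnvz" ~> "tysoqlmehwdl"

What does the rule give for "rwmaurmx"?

Looking at the pairs, the operation is to delete the last character, then shift every letter 10 places backward in the alphabet (wrapping around).
"rwmaurmx" → "hmcqkhc".

hmcqkhc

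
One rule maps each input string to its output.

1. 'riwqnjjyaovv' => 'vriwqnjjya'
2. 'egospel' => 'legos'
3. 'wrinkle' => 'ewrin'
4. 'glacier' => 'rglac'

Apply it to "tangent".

Looking at the pairs, the operation is to move the last 3 characters to the front (rotate right by 3), then delete the first 2 characters.
Applying that to "tangent" gives "ttang".

ttang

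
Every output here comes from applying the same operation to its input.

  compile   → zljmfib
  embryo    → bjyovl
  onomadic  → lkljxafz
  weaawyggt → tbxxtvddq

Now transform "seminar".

pbjfkxo

Looking at the pairs, the operation is to shift every letter 3 places backward in the alphabet (wrapping around).
So "seminar" becomes "pbjfkxo".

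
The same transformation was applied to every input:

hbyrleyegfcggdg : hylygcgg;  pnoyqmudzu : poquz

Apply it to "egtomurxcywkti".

In each case the input is transformed by: keep every other character starting from the first (positions 1st, 3rd, 5th, ...).
For "egtomurxcywkti" the result is "etmrcwt".

etmrcwt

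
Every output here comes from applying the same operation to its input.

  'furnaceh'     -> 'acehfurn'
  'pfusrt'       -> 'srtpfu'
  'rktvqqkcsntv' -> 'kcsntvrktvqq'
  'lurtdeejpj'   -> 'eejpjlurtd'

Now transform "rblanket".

Looking at the pairs, the operation is to swap the front and back halves of the string.
Doing the same to "rblanket": "nketrbla".

nketrbla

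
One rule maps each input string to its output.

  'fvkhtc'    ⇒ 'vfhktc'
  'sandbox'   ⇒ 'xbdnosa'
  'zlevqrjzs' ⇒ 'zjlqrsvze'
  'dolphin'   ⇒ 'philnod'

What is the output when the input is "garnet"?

The pattern: sort the characters into alphabetical order, then swap the first and last characters.
"garnet" → "tegnra".

tegnra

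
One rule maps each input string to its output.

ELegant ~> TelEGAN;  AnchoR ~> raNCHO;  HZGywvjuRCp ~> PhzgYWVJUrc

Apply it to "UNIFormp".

PunifORM

What's happening: move the last character to the front, then flip the case of every letter.
"UNIFormp" → "pUNIForm" → "PunifORM".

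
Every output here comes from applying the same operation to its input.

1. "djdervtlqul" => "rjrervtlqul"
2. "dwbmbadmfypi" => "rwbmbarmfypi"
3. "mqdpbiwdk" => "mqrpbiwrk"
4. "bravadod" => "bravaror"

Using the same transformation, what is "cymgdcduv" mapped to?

The pattern: replace every "d" with "r".
So "cymgdcduv" becomes "cymgrcruv".

cymgrcruv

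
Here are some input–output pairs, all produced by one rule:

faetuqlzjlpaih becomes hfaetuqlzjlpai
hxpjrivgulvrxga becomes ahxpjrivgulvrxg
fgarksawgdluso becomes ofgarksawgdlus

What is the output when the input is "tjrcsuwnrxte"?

Looking at the pairs, the operation is to move the last character to the front.
Doing the same to "tjrcsuwnrxte": "etjrcsuwnrxt".

etjrcsuwnrxt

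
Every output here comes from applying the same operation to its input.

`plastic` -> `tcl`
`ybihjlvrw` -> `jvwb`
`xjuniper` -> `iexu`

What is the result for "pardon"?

The rule is to move the first 3 characters to the end (rotate left by 3), then keep every other character starting from the second (positions 2nd, 4th, 6th, ...).
Applying both steps to "pardon": "donpar", then "opr".

opr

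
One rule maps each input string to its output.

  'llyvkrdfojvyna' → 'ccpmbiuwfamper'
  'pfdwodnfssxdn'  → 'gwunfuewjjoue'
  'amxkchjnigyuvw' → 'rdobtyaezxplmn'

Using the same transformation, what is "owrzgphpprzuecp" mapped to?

Looking at the pairs, the operation is to shift every letter 9 places backward in the alphabet (wrapping around).
So "owrzgphpprzuecp" becomes "fniqxgyggiqlvtg".

fniqxgyggiqlvtg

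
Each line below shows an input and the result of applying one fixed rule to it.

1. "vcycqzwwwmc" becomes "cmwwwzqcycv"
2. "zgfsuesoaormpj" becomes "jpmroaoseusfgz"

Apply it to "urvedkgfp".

pfgkdevru

The transformation: reverse the string.
Doing the same to "urvedkgfp": "pfgkdevru".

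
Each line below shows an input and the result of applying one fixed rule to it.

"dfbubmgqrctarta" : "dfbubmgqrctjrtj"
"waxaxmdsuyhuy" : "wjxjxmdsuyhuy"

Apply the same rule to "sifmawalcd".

What's happening: replace every "a" with "j".
On "sifmawalcd" that produces "sifmjwjlcd".

sifmjwjlcd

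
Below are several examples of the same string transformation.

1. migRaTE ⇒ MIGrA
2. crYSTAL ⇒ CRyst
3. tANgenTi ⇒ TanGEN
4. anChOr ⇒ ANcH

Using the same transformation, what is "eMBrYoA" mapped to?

EmbRy

Looking at the pairs, the operation is to flip the case of every letter, then delete the last 2 characters.
On "eMBrYoA": the first step gives "EmbRyOa", and the second then gives "EmbRy".
(Check on "tANgenTi": → "TanGENtI" → "TanGEN" ✓)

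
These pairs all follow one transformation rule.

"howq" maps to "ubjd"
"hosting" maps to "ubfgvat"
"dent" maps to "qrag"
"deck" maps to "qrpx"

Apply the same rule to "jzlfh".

Each output is the input with this applied: shift every letter 13 places forward in the alphabet (wrapping around) — i.e. ROT13.
So "jzlfh" becomes "wmysu".

wmysu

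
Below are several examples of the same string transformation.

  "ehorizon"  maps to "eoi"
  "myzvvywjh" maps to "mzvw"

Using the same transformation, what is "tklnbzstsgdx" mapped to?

tlbss

The rule is to keep every other character starting from the first (positions 1st, 3rd, 5th, ...), then delete the last character.
On "tklnbzstsgdx" that produces "tlbss".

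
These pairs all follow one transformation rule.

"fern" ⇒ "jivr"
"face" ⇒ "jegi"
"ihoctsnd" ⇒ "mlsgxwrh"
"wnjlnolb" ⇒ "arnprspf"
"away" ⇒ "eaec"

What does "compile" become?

gsqtmpi

The rule is to shift every letter 4 places forward in the alphabet (wrapping around).
Doing the same to "compile": "gsqtmpi".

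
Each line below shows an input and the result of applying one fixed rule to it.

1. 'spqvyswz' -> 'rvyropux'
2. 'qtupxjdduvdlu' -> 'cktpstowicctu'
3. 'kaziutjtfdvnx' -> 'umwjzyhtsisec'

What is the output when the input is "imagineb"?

mdahlzfh

The pattern: move the last 3 characters to the front (rotate right by 3), then shift every letter 1 place backward in the alphabet (wrapping around).
"imagineb" → "nebimagi" → "mdahlzfh".
(Check on "kaziutjtfdvnx": → "vnxkaziutjtfd" → "umwjzyhtsisec" ✓)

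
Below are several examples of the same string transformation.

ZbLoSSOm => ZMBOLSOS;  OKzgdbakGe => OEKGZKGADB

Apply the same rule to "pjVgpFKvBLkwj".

PJJWVKGLPBFVK

In each case the input is transformed by: take characters alternately from the front and the back (1st, last, 2nd, 2nd-last, ...), then convert every letter to uppercase.
"pjVgpFKvBLkwj" → "pjjwVkgLpBFvK" → "PJJWVKGLPBFVK".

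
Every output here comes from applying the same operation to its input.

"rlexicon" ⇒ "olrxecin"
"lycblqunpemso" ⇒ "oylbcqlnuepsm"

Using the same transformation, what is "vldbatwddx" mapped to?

dlvbdtadwx

What's happening: swap each adjacent pair of characters (1↔2, 3↔4, ...), then move the last character to the front.
Applying both steps to "vldbatwddx": "lvbdtadwxd", then "dlvbdtadwx".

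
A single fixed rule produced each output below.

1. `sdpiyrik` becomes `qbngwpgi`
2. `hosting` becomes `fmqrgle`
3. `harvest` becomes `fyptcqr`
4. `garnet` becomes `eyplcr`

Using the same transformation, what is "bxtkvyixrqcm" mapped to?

The rule is to shift every letter 2 places backward in the alphabet (wrapping around).
On "bxtkvyixrqcm" that produces "zvritwgvpoak".

zvritwgvpoak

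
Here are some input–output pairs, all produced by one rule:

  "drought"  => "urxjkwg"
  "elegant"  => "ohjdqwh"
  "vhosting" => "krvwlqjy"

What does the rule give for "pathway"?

dwkzdbs

The transformation: shift every letter 3 places forward in the alphabet (wrapping around), then move the first character to the end.
"pathway" → "sdwkzdb" → "dwkzdbs".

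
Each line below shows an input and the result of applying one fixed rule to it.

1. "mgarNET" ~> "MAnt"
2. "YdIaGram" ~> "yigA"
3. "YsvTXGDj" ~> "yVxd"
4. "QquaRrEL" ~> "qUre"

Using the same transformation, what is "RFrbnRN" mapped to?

In each case the input is transformed by: flip the case of every letter, then keep every other character starting from the first (positions 1st, 3rd, 5th, ...).
Starting from "RFrbnRN": after the first operation, "rfRBNrn"; after the second, "rRNn".

rRNn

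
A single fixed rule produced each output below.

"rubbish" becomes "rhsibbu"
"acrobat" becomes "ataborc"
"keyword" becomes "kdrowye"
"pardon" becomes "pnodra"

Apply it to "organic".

Rule — move the first character to the end, then reverse the string.
Working it through for "organic": intermediate "rganico", final "ocinagr".

ocinagr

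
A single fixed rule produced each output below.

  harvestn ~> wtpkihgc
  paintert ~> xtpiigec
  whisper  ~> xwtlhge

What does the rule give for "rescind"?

The transformation: shift every letter 11 places backward in the alphabet (wrapping around), then sort the characters into reverse alphabetical order.
Starting from "rescind": after the first operation, "gthrxcs"; after the second, "xtsrhgc".
(Check on "paintert": → "epxcitgi" → "xtpiigec" ✓)

xtsrhgc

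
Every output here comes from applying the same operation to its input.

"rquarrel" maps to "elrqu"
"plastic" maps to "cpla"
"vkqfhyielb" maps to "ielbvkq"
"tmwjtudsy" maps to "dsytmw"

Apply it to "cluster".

Rule — move the first 3 characters to the end (rotate left by 3), then delete the first 3 characters.
"cluster" → "sterclu" → "rclu".

rclu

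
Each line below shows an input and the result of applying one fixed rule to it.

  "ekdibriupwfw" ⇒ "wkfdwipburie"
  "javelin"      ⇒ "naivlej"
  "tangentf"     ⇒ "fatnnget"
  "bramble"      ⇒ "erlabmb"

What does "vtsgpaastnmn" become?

Each output is the input with this applied: take characters alternately from the front and the back (1st, last, 2nd, 2nd-last, ...), then move the first character to the end.
"vtsgpaastnmn" → "ntmsngtpsaav".

ntmsngtpsaav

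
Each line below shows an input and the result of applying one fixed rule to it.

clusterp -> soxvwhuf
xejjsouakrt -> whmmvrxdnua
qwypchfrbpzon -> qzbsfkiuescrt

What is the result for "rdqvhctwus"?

vgtykfwzxu

Rule — swap the first and last characters, then shift every letter 3 places forward in the alphabet (wrapping around).
Starting from "rdqvhctwus": after the first operation, "sdqvhctwur"; after the second, "vgtykfwzxu".
(Check on "xejjsouakrt": → "tejjsouakrx" → "whmmvrxdnua" ✓)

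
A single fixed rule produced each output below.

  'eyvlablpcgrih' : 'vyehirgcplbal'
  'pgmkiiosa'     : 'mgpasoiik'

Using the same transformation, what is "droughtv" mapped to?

ordvthgu

In each case the input is transformed by: reverse the string, then move the last 3 characters to the front (rotate right by 3).
Starting from "droughtv": after the first operation, "vthguord"; after the second, "ordvthgu".
(Check on "eyvlablpcgrih": → "hirgcplbalvye" → "vyehirgcplbal" ✓)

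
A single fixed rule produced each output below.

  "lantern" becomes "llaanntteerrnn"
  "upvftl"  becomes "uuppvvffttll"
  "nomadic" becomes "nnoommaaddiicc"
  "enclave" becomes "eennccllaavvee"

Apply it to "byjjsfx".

bbyyjjjjssffxx

The transformation: double every character.
On "byjjsfx" that produces "bbyyjjjjssffxx".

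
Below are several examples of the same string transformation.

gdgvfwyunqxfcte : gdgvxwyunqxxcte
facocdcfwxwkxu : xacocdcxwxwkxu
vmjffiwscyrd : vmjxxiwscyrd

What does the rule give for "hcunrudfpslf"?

hcunrudxpslx

Rule — replace every "f" with "x".
For "hcunrudfpslf" the result is "hcunrudxpslx".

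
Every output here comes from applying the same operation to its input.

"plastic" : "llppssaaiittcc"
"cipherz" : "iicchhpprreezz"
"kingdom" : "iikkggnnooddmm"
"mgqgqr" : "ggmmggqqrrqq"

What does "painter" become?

The rule is to swap each adjacent pair of characters (1↔2, 3↔4, ...), then double every character.
Starting from "painter": after the first operation, "apnietr"; after the second, "aappnniieettrr".

aappnniieettrr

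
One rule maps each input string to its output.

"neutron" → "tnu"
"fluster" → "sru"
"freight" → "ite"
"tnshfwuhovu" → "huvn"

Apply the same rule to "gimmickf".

mki

Each output is the input with this applied: move the first 3 characters to the end (rotate left by 3), then keep one character in every 3, starting at position 1 (positions 1st, 4th, 7th, ...).
"gimmickf" → "mickfgim" → "mki".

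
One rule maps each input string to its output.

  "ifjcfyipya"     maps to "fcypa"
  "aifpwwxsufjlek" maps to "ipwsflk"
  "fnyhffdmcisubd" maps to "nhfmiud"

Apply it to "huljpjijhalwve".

ujjjawe

The transformation: keep every other character starting from the second (positions 2nd, 4th, 6th, ...).
Doing the same to "huljpjijhalwve": "ujjjawe".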